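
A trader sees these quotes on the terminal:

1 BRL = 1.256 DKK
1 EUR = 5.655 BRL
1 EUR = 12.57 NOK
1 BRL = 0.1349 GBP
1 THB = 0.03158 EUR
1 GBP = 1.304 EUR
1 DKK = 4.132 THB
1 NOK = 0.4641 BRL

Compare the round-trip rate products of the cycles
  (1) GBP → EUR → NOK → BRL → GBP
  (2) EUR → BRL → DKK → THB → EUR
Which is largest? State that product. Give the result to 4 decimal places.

1.0262

(1) 1.304 × 12.57 × 0.4641 × 0.1349 = 1.02621
(2) 5.655 × 1.256 × 4.132 × 0.03158 = 0.92682
Highest is cycle (1) at 1.0262 (>1, arbitrage).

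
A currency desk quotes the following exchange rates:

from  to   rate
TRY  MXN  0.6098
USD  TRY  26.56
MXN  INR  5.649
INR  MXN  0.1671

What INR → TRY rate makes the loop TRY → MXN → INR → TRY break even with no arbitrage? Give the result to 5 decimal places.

0.29030

Known legs of the cycle: 0.6098 × 5.649 = 3.4447602
For no arbitrage the full-cycle product must be 1, so the missing rate is 1 / 3.4447602 ≈ 0.2902960.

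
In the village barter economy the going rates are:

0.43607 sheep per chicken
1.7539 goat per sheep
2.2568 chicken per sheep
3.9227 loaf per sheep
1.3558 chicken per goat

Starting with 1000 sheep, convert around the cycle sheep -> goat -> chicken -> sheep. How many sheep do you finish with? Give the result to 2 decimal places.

1000 sheep × 1.7539 = 1753.9 goat
1753.9 goat × 1.3558 = 2377.93762 chicken
2377.93762 chicken × 0.43607 = 1036.9472579534 sheep

1036.95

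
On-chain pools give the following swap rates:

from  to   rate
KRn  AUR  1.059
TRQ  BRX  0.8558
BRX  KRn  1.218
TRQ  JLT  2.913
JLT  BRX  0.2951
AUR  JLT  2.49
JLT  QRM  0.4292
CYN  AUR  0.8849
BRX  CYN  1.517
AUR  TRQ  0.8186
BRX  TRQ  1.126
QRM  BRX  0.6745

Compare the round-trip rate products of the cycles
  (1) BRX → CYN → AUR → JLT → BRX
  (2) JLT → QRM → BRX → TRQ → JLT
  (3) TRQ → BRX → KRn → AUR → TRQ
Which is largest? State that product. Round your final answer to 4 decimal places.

(1) 1.517 × 0.8849 × 2.49 × 0.2951 = 0.98639
(2) 0.4292 × 0.6745 × 1.126 × 2.913 = 0.94956
(3) 0.8558 × 1.218 × 1.059 × 0.8186 = 0.90362
Highest is cycle (1) at 0.9864 (≤1, no arbitrage).

0.9864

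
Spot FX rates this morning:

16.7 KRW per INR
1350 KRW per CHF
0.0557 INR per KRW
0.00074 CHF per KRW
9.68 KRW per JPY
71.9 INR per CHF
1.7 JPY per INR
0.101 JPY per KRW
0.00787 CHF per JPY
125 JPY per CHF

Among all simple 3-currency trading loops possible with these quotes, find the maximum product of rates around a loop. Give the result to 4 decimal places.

KRW→JPY→CHF→KRW: 0.101 × 0.00787 × 1350 = 1.07307
INR→JPY→CHF→INR: 1.7 × 0.00787 × 71.9 = 0.96195
INR→JPY→KRW→INR: 1.7 × 9.68 × 0.0557 = 0.91660
KRW→CHF→JPY→KRW: 0.00074 × 125 × 9.68 = 0.89540
INR→KRW→CHF→INR: 16.7 × 0.00074 × 71.9 = 0.88854
Maximum is KRW→JPY→CHF→KRW at 1.0731; arbitrage exists.

1.0731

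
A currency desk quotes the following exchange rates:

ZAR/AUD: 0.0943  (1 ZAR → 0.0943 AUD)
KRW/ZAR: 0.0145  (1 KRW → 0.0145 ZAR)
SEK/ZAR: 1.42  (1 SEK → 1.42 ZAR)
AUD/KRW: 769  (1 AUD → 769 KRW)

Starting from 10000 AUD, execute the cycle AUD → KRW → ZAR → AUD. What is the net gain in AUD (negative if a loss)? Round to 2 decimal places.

10000 AUD × 769 = 7690000 KRW
7690000 KRW × 0.0145 = 111505 ZAR
111505 ZAR × 0.0943 = 10514.9215 AUD
Net change: 10514.9215 − 10000 = 514.9215 AUD

514.92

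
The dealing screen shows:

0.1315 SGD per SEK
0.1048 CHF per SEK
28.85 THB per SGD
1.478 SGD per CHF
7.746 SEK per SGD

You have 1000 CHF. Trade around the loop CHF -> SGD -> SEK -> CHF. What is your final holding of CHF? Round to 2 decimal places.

1000 CHF × 1.478 = 1478 SGD
1478 SGD × 7.746 = 11448.588 SEK
11448.588 SEK × 0.1048 = 1199.8120224 CHF

1199.81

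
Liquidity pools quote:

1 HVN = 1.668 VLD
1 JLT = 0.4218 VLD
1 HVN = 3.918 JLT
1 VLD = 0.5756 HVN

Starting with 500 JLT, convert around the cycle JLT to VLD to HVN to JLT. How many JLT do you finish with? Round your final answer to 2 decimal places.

475.62

500 JLT × 0.4218 = 210.9 VLD
210.9 VLD × 0.5756 = 121.39404 HVN
121.39404 HVN × 3.918 = 475.62184872 JLT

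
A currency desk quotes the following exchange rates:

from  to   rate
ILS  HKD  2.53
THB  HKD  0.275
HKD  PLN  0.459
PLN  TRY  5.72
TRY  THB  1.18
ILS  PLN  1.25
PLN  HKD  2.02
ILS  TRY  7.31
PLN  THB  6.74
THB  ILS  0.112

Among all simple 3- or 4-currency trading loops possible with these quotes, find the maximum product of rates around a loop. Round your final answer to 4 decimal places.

0.9661

THB→ILS→TRY→THB: 0.112 × 7.31 × 1.18 = 0.96609
THB→ILS→PLN→TRY→THB: 0.112 × 1.25 × 5.72 × 1.18 = 0.94494
THB→ILS→PLN→THB: 0.112 × 1.25 × 6.74 = 0.94360
THB→ILS→HKD→PLN→THB: 0.112 × 2.53 × 0.459 × 6.74 = 0.87662
THB→HKD→PLN→TRY→THB: 0.275 × 0.459 × 5.72 × 1.18 = 0.85197
THB→HKD→PLN→THB: 0.275 × 0.459 × 6.74 = 0.85076
Maximum is THB→ILS→TRY→THB at 0.9661; no arbitrage — every cycle loses value.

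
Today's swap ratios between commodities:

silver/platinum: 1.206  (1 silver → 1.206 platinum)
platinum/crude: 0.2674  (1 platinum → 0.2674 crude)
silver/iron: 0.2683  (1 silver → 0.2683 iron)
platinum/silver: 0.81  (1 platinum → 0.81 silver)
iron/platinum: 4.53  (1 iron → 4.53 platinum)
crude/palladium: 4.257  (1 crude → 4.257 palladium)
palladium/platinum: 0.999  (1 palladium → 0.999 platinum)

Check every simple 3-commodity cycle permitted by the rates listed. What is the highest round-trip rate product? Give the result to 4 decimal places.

palladium→platinum→crude→palladium: 0.999 × 0.2674 × 4.257 = 1.13718
iron→platinum→silver→iron: 4.53 × 0.81 × 0.2683 = 0.98447
Maximum is palladium→platinum→crude→palladium at 1.1372; arbitrage exists.

1.1372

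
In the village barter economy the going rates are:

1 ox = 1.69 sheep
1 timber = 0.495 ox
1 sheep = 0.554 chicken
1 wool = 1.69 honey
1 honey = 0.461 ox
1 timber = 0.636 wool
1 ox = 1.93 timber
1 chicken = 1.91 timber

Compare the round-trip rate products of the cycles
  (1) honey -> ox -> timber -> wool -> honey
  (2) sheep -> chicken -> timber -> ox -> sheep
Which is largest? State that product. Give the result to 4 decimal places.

0.9563

(1) 0.461 × 1.93 × 0.636 × 1.69 = 0.95632
(2) 0.554 × 1.91 × 0.495 × 1.69 = 0.88519
Highest is cycle (1) at 0.9563 (≤1, no arbitrage).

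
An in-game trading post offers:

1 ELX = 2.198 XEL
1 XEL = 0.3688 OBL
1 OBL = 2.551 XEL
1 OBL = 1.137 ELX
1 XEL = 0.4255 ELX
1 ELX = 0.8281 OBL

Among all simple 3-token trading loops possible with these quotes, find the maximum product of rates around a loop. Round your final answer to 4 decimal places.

0.9217

ELX→XEL→OBL→ELX: 2.198 × 0.3688 × 1.137 = 0.92168
ELX→OBL→XEL→ELX: 0.8281 × 2.551 × 0.4255 = 0.89886
Maximum is ELX→XEL→OBL→ELX at 0.9217; no arbitrage — every cycle loses value.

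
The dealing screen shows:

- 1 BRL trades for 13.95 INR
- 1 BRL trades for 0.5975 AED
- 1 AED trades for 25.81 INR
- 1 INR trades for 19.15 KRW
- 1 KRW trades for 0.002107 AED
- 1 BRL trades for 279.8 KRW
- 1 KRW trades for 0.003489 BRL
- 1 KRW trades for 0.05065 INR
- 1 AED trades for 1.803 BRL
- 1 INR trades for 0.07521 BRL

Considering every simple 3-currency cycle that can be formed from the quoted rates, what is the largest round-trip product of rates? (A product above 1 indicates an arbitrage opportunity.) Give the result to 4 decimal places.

INR→BRL→AED→INR: 0.07521 × 0.5975 × 25.81 = 1.15985
KRW→INR→BRL→KRW: 0.05065 × 0.07521 × 279.8 = 1.06587
KRW→AED→BRL→KRW: 0.002107 × 1.803 × 279.8 = 1.06294
KRW→AED→INR→KRW: 0.002107 × 25.81 × 19.15 = 1.04141
KRW→BRL→INR→KRW: 0.003489 × 13.95 × 19.15 = 0.93206
Maximum is INR→BRL→AED→INR at 1.1598; arbitrage exists.

1.1598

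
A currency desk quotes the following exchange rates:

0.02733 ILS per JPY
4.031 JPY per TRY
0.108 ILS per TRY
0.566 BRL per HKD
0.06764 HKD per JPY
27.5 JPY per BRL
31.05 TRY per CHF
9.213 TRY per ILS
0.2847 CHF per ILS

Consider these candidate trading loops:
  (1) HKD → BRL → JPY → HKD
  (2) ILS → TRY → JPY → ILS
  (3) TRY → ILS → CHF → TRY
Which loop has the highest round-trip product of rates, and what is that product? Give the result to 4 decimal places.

(1) 0.566 × 27.5 × 0.06764 = 1.05282
(2) 9.213 × 4.031 × 0.02733 = 1.01497
(3) 0.108 × 0.2847 × 31.05 = 0.95471
Highest is cycle (1) at 1.0528 (>1, arbitrage).

1.0528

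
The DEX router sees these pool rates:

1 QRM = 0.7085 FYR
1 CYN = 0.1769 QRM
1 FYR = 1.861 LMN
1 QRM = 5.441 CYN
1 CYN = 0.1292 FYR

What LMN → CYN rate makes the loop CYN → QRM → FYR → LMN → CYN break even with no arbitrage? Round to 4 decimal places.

Known legs of the cycle: 0.1769 × 0.7085 × 1.861 = 0.23324592265
For no arbitrage the full-cycle product must be 1, so the missing rate is 1 / 0.23324592265 ≈ 4.287320.

4.2873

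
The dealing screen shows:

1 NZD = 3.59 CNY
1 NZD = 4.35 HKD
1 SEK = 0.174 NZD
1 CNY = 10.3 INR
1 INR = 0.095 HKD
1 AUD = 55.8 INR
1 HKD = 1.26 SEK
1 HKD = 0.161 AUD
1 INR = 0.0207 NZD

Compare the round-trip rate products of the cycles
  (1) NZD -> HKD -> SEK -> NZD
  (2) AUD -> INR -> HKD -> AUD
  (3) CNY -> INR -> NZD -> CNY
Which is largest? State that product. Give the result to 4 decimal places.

0.9537

(1) 4.35 × 1.26 × 0.174 = 0.95369
(2) 55.8 × 0.095 × 0.161 = 0.85346
(3) 10.3 × 0.0207 × 3.59 = 0.76542
Highest is cycle (1) at 0.9537 (≤1, no arbitrage).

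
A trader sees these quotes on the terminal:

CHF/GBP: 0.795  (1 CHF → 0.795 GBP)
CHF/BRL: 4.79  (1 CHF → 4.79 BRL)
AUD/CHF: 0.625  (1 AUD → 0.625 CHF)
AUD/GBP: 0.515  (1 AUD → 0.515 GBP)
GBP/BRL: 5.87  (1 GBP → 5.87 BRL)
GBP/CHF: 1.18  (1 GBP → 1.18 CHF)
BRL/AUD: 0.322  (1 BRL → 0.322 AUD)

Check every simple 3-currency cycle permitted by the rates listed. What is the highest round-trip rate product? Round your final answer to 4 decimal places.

BRL→AUD→GBP→BRL: 0.322 × 0.515 × 5.87 = 0.97342
CHF→BRL→AUD→CHF: 4.79 × 0.322 × 0.625 = 0.96399
Maximum is BRL→AUD→GBP→BRL at 0.9734; no arbitrage — every cycle loses value.

0.9734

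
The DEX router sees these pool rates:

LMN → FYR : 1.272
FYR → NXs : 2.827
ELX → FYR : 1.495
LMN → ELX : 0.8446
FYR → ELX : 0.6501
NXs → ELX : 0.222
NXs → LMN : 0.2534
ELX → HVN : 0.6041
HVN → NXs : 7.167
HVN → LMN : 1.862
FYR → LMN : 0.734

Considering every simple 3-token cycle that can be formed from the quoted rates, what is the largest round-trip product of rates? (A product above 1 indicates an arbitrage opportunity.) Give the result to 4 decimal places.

HVN→NXs→ELX→HVN: 7.167 × 0.222 × 0.6041 = 0.96117
HVN→LMN→ELX→HVN: 1.862 × 0.8446 × 0.6041 = 0.95003
FYR→NXs→ELX→FYR: 2.827 × 0.222 × 1.495 = 0.93825
FYR→LMN→ELX→FYR: 0.734 × 0.8446 × 1.495 = 0.92680
FYR→NXs→LMN→FYR: 2.827 × 0.2534 × 1.272 = 0.91121
Maximum is HVN→NXs→ELX→HVN at 0.9612; no arbitrage — every cycle loses value.

0.9612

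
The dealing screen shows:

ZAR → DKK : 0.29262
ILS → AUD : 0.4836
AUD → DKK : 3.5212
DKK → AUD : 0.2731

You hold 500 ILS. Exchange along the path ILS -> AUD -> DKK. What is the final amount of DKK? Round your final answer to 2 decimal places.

851.43

500 ILS × 0.4836 = 241.8 AUD
241.8 AUD × 3.5212 = 851.42616 DKK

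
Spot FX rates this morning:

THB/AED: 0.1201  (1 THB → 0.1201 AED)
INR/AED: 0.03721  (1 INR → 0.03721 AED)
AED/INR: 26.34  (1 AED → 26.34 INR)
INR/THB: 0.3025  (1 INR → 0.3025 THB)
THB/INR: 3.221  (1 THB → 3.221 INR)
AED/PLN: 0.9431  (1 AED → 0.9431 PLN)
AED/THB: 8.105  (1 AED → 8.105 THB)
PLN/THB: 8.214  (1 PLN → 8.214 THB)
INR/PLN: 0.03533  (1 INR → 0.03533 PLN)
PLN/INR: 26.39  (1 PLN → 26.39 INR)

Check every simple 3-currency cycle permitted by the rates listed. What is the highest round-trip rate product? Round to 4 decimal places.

THB→INR→AED→THB: 3.221 × 0.03721 × 8.105 = 0.97141
THB→AED→INR→THB: 0.1201 × 26.34 × 0.3025 = 0.95694
THB→INR→PLN→THB: 3.221 × 0.03533 × 8.214 = 0.93474
THB→AED→PLN→THB: 0.1201 × 0.9431 × 8.214 = 0.93037
PLN→INR→AED→PLN: 26.39 × 0.03721 × 0.9431 = 0.92610
Maximum is THB→INR→AED→THB at 0.9714; no arbitrage — every cycle loses value.

0.9714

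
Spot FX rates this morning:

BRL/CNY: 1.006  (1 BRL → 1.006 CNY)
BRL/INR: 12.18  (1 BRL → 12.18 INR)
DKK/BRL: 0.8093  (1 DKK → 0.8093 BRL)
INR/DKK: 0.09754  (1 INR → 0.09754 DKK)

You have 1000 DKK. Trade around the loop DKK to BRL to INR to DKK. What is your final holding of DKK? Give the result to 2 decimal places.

961.48

1000 DKK × 0.8093 = 809.3 BRL
809.3 BRL × 12.18 = 9857.274 INR
9857.274 INR × 0.09754 = 961.47850596 DKK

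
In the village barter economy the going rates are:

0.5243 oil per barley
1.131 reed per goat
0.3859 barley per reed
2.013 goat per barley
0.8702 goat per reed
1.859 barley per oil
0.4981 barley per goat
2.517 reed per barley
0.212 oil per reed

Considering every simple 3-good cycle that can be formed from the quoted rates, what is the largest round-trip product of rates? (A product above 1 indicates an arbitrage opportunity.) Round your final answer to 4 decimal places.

1.0910

goat→barley→reed→goat: 0.4981 × 2.517 × 0.8702 = 1.09099
oil→barley→reed→oil: 1.859 × 2.517 × 0.212 = 0.99197
goat→reed→barley→goat: 1.131 × 0.3859 × 2.013 = 0.87858
Maximum is goat→barley→reed→goat at 1.0910; arbitrage exists.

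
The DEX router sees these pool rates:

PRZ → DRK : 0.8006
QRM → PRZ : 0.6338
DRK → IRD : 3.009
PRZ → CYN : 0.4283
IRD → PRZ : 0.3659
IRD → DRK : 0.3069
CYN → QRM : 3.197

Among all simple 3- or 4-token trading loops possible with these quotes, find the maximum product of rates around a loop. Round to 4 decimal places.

PRZ→DRK→IRD→PRZ: 0.8006 × 3.009 × 0.3659 = 0.88146
QRM→PRZ→CYN→QRM: 0.6338 × 0.4283 × 3.197 = 0.86785
Maximum is PRZ→DRK→IRD→PRZ at 0.8815; no arbitrage — every cycle loses value.

0.8815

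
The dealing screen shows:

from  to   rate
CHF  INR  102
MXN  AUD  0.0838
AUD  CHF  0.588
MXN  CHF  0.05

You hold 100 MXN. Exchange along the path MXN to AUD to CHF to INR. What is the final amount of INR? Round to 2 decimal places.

100 MXN × 0.0838 = 8.38 AUD
8.38 AUD × 0.588 = 4.92744 CHF
4.92744 CHF × 102 = 502.59888 INR

502.60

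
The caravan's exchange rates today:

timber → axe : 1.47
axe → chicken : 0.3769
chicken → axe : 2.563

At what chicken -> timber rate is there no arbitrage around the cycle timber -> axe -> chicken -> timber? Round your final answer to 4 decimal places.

Known legs of the cycle: 1.47 × 0.3769 = 0.554043
For no arbitrage the full-cycle product must be 1, so the missing rate is 1 / 0.554043 ≈ 1.804914.

1.8049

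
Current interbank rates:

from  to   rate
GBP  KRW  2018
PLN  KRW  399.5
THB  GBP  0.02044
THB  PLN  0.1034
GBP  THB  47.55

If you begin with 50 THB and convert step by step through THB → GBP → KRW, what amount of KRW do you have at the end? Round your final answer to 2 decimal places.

50 THB × 0.02044 = 1.022 GBP
1.022 GBP × 2018 = 2062.396 KRW

2062.40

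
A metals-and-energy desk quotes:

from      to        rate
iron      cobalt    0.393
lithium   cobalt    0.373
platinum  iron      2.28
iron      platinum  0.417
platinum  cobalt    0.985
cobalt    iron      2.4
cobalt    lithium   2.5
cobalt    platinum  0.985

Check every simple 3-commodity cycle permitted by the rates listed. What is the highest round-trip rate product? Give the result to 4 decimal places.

cobalt→iron→platinum→cobalt: 2.4 × 0.417 × 0.985 = 0.98579
cobalt→platinum→iron→cobalt: 0.985 × 2.28 × 0.393 = 0.88260
Maximum is cobalt→iron→platinum→cobalt at 0.9858; no arbitrage — every cycle loses value.

0.9858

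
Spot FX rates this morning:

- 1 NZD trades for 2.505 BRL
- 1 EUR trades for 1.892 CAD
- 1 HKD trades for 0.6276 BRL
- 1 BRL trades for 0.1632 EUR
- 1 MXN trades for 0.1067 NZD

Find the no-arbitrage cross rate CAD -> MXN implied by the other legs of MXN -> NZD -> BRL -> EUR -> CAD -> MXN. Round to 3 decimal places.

12.117

Known legs of the cycle: 0.1067 × 2.505 × 0.1632 × 1.892 = 0.0825303023424
For no arbitrage the full-cycle product must be 1, so the missing rate is 1 / 0.0825303023424 ≈ 12.11676.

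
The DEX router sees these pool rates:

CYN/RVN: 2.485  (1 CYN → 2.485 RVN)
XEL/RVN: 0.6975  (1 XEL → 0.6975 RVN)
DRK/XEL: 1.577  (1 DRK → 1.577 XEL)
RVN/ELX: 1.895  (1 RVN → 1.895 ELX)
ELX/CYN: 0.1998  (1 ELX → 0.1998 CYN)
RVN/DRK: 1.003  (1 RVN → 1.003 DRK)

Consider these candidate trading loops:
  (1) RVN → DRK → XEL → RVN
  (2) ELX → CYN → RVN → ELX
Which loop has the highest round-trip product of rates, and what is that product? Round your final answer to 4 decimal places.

1.1033

(1) 1.003 × 1.577 × 0.6975 = 1.10326
(2) 0.1998 × 2.485 × 1.895 = 0.94087
Highest is cycle (1) at 1.1033 (>1, arbitrage).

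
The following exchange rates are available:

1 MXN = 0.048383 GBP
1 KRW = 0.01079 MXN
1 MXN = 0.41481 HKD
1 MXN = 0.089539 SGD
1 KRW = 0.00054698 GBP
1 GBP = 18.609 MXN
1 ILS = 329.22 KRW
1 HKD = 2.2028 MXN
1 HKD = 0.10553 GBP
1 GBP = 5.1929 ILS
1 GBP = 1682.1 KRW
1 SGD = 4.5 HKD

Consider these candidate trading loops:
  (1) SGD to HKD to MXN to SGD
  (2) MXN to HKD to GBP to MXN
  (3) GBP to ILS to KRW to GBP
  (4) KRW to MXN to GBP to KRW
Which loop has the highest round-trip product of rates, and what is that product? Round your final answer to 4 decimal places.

(1) 4.5 × 2.2028 × 0.089539 = 0.88756
(2) 0.41481 × 0.10553 × 18.609 = 0.81461
(3) 5.1929 × 329.22 × 0.00054698 = 0.93512
(4) 0.01079 × 0.048383 × 1682.1 = 0.87814
Highest is cycle (3) at 0.9351 (≤1, no arbitrage).

0.9351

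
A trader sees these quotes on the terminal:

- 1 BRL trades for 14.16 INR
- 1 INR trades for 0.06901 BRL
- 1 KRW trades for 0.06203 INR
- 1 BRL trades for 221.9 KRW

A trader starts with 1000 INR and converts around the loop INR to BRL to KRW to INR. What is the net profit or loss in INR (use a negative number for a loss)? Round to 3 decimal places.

1000 INR × 0.06901 = 69.01 BRL
69.01 BRL × 221.9 = 15313.319 KRW
15313.319 KRW × 0.06203 = 949.88517757 INR
Net change: 949.88517757 − 1000 = -50.11482243 INR

-50.115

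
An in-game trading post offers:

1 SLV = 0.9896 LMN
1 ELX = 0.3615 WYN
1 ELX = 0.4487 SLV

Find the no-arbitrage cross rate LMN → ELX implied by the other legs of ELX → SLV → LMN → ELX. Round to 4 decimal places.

2.2521

Known legs of the cycle: 0.4487 × 0.9896 = 0.44403352
For no arbitrage the full-cycle product must be 1, so the missing rate is 1 / 0.44403352 ≈ 2.252082.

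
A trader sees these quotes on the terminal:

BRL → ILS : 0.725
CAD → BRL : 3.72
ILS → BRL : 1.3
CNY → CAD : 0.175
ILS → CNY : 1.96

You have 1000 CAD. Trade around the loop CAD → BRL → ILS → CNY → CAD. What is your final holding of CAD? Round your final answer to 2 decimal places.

1000 CAD × 3.72 = 3720 BRL
3720 BRL × 0.725 = 2697 ILS
2697 ILS × 1.96 = 5286.12 CNY
5286.12 CNY × 0.175 = 925.071 CAD

925.07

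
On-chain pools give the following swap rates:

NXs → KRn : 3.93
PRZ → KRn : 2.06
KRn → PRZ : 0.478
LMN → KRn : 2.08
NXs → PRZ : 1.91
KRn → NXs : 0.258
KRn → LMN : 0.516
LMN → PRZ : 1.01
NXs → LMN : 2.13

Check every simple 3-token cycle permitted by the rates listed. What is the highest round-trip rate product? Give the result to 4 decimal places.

LMN→KRn→NXs→LMN: 2.08 × 0.258 × 2.13 = 1.14304
LMN→PRZ→KRn→LMN: 1.01 × 2.06 × 0.516 = 1.07359
NXs→PRZ→KRn→NXs: 1.91 × 2.06 × 0.258 = 1.01513
Maximum is LMN→KRn→NXs→LMN at 1.1430; arbitrage exists.

1.1430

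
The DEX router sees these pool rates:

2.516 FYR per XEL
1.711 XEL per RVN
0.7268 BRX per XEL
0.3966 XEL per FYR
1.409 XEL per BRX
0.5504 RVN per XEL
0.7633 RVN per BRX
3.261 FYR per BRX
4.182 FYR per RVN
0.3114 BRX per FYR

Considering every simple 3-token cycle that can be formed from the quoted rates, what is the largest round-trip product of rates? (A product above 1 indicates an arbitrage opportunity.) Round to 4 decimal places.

FYR→BRX→XEL→FYR: 0.3114 × 1.409 × 2.516 = 1.10393
FYR→BRX→RVN→FYR: 0.3114 × 0.7633 × 4.182 = 0.99403
XEL→BRX→RVN→XEL: 0.7268 × 0.7633 × 1.711 = 0.94921
FYR→XEL→BRX→FYR: 0.3966 × 0.7268 × 3.261 = 0.93998
FYR→XEL→RVN→FYR: 0.3966 × 0.5504 × 4.182 = 0.91288
Maximum is FYR→BRX→XEL→FYR at 1.1039; arbitrage exists.

1.1039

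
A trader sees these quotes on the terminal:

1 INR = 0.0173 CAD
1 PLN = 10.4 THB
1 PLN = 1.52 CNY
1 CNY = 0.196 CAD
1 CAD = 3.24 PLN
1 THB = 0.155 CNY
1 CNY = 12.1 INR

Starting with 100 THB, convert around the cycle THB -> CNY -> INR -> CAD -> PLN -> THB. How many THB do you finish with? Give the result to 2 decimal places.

109.33

100 THB × 0.155 = 15.5 CNY
15.5 CNY × 12.1 = 187.55 INR
187.55 INR × 0.0173 = 3.244615 CAD
3.244615 CAD × 3.24 = 10.5125526 PLN
10.5125526 PLN × 10.4 = 109.33054704 THB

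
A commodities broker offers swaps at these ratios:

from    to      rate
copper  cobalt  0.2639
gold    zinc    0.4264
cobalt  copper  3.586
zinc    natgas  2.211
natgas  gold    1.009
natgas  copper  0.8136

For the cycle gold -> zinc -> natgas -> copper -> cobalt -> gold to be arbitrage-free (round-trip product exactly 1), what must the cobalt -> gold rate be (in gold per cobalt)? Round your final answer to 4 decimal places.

Known legs of the cycle: 0.4264 × 2.211 × 0.8136 × 0.2639 = 0.202421327524416
For no arbitrage the full-cycle product must be 1, so the missing rate is 1 / 0.202421327524416 ≈ 4.940191.

4.9402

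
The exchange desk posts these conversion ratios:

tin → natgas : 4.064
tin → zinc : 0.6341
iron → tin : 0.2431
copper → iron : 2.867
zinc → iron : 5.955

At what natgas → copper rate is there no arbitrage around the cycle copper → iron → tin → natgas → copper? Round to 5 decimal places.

0.35305

Known legs of the cycle: 2.867 × 0.2431 × 4.064 = 2.8324767328
For no arbitrage the full-cycle product must be 1, so the missing rate is 1 / 2.8324767328 ≈ 0.3530479.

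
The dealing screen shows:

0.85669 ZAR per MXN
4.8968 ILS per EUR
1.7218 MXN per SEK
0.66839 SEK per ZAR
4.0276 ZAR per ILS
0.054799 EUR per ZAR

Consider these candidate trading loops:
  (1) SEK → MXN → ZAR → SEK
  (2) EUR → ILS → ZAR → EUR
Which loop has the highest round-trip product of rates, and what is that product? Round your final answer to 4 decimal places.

(1) 1.7218 × 0.85669 × 0.66839 = 0.98591
(2) 4.8968 × 4.0276 × 0.054799 = 1.08077
Highest is cycle (2) at 1.0808 (>1, arbitrage).

1.0808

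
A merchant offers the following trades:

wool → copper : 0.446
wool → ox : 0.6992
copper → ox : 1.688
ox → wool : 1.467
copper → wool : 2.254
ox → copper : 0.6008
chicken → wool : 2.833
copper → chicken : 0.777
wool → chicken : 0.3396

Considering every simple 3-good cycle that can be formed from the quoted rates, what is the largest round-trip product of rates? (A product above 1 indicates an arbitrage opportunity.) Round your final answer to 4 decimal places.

1.1044

wool→copper→ox→wool: 0.446 × 1.688 × 1.467 = 1.10443
chicken→wool→copper→chicken: 2.833 × 0.446 × 0.777 = 0.98175
wool→ox→copper→wool: 0.6992 × 0.6008 × 2.254 = 0.94686
Maximum is wool→copper→ox→wool at 1.1044; arbitrage exists.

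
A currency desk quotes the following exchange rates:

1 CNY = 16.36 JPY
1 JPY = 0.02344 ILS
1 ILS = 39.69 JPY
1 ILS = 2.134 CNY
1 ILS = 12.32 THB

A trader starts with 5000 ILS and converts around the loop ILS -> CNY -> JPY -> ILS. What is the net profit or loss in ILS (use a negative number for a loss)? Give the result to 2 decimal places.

-908.29

5000 ILS × 2.134 = 10670 CNY
10670 CNY × 16.36 = 174561.2 JPY
174561.2 JPY × 0.02344 = 4091.714528 ILS
Net change: 4091.714528 − 5000 = -908.285472 ILS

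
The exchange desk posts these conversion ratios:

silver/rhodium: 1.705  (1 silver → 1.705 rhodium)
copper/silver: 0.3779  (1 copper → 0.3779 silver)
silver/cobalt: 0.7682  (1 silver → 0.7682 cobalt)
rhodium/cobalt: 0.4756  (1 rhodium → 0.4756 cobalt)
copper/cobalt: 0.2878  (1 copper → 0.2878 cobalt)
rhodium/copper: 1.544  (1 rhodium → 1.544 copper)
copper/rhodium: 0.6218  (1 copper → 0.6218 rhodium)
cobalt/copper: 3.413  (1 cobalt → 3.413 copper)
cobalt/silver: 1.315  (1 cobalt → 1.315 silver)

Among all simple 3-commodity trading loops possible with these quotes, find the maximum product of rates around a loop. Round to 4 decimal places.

rhodium→cobalt→silver→rhodium: 0.4756 × 1.315 × 1.705 = 1.06633
rhodium→cobalt→copper→rhodium: 0.4756 × 3.413 × 0.6218 = 1.00932
rhodium→copper→silver→rhodium: 1.544 × 0.3779 × 1.705 = 0.99483
copper→silver→cobalt→copper: 0.3779 × 0.7682 × 3.413 = 0.99080
Maximum is rhodium→cobalt→silver→rhodium at 1.0663; arbitrage exists.

1.0663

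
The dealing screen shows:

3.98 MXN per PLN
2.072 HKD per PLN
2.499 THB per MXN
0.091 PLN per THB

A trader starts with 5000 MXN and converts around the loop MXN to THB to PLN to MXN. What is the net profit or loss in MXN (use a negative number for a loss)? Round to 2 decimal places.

-474.56

5000 MXN × 2.499 = 12495 THB
12495 THB × 0.091 = 1137.045 PLN
1137.045 PLN × 3.98 = 4525.4391 MXN
Net change: 4525.4391 − 5000 = -474.5609 MXN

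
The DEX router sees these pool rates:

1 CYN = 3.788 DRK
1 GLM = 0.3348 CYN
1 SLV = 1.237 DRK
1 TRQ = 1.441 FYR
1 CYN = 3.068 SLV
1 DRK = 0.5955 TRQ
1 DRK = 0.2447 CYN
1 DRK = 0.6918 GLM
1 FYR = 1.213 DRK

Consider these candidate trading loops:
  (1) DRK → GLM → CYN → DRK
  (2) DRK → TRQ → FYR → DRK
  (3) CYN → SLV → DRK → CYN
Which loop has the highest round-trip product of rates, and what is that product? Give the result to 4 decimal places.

(1) 0.6918 × 0.3348 × 3.788 = 0.87736
(2) 0.5955 × 1.441 × 1.213 = 1.04089
(3) 3.068 × 1.237 × 0.2447 = 0.92866
Highest is cycle (2) at 1.0409 (>1, arbitrage).

1.0409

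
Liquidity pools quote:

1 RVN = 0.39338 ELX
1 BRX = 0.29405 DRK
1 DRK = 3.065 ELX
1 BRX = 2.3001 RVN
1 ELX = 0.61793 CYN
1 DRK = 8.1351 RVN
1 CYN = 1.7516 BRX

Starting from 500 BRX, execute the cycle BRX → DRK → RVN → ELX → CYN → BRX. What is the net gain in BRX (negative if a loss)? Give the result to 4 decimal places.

9.2612

500 BRX × 0.29405 = 147.025 DRK
147.025 DRK × 8.1351 = 1196.0630775 RVN
1196.0630775 RVN × 0.39338 = 470.50729342695 ELX
470.50729342695 ELX × 0.61793 = 290.7405718273152135 CYN
290.7405718273152135 CYN × 1.7516 = 509.2611856127253279666 BRX
Net change: 509.2611856127253279666 − 500 = 9.2611856127253279666 BRX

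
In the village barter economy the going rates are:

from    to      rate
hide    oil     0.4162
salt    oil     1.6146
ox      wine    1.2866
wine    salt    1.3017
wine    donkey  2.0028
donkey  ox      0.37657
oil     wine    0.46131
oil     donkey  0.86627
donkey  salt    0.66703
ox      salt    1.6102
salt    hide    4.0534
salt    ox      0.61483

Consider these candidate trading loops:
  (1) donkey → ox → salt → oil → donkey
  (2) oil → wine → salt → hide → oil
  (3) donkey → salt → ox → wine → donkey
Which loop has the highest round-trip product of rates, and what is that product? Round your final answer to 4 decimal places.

(1) 0.37657 × 1.6102 × 1.6146 × 0.86627 = 0.84809
(2) 0.46131 × 1.3017 × 4.0534 × 0.4162 = 1.01304
(3) 0.66703 × 0.61483 × 1.2866 × 2.0028 = 1.05677
Highest is cycle (3) at 1.0568 (>1, arbitrage).

1.0568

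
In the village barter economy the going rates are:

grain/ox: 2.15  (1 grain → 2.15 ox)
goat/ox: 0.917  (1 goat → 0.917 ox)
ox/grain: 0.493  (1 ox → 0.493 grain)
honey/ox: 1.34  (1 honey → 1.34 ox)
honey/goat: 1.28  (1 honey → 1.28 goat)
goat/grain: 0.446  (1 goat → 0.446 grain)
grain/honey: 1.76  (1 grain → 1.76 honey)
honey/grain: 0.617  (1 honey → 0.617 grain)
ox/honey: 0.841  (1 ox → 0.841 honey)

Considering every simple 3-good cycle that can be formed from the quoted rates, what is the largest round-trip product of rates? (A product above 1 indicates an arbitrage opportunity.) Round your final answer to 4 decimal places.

ox→grain→honey→ox: 0.493 × 1.76 × 1.34 = 1.16269
ox→honey→grain→ox: 0.841 × 0.617 × 2.15 = 1.11563
goat→grain→honey→goat: 0.446 × 1.76 × 1.28 = 1.00475
goat→ox→honey→goat: 0.917 × 0.841 × 1.28 = 0.98713
Maximum is ox→grain→honey→ox at 1.1627; arbitrage exists.

1.1627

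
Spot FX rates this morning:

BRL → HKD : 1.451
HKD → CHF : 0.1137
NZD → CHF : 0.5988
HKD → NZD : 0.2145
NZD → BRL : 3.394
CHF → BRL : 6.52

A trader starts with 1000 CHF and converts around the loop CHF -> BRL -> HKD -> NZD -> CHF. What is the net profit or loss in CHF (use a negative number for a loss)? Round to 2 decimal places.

1000 CHF × 6.52 = 6520 BRL
6520 BRL × 1.451 = 9460.52 HKD
9460.52 HKD × 0.2145 = 2029.28154 NZD
2029.28154 NZD × 0.5988 = 1215.133786152 CHF
Net change: 1215.133786152 − 1000 = 215.133786152 CHF

215.13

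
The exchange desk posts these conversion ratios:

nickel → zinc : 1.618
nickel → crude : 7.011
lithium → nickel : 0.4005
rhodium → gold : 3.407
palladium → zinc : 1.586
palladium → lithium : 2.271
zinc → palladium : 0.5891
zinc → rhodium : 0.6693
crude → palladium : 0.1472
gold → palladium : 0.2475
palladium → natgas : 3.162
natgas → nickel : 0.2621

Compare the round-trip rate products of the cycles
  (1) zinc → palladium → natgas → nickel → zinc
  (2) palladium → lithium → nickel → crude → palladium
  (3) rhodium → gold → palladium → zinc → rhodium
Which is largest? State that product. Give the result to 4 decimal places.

(1) 0.5891 × 3.162 × 0.2621 × 1.618 = 0.78994
(2) 2.271 × 0.4005 × 7.011 × 0.1472 = 0.93866
(3) 3.407 × 0.2475 × 1.586 × 0.6693 = 0.89510
Highest is cycle (2) at 0.9387 (≤1, no arbitrage).

0.9387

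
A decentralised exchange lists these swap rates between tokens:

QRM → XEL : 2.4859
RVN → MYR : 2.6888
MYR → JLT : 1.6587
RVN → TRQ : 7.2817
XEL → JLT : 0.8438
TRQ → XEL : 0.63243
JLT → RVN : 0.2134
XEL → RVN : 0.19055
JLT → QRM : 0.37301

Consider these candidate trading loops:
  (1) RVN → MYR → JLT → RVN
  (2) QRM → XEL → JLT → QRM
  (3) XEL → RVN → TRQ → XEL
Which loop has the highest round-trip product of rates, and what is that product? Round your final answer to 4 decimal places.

(1) 2.6888 × 1.6587 × 0.2134 = 0.95175
(2) 2.4859 × 0.8438 × 0.37301 = 0.78243
(3) 0.19055 × 7.2817 × 0.63243 = 0.87751
Highest is cycle (1) at 0.9517 (≤1, no arbitrage).

0.9517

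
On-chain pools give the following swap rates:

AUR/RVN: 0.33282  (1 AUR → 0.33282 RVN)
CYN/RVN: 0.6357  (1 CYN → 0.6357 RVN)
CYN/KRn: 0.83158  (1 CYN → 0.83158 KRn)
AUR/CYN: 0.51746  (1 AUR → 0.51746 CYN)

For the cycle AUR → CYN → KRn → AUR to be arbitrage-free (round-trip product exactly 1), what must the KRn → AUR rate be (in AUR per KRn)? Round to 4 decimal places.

Known legs of the cycle: 0.51746 × 0.83158 = 0.4303093868
For no arbitrage the full-cycle product must be 1, so the missing rate is 1 / 0.4303093868 ≈ 2.323909.

2.3239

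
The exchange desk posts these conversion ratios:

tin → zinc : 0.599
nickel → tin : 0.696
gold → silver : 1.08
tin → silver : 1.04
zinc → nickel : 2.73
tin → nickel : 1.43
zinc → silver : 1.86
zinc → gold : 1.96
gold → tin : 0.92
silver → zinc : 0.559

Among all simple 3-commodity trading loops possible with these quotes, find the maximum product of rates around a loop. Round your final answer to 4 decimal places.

silver→zinc→gold→silver: 0.559 × 1.96 × 1.08 = 1.18329
nickel→tin→zinc→nickel: 0.696 × 0.599 × 2.73 = 1.13815
gold→tin→zinc→gold: 0.92 × 0.599 × 1.96 = 1.08012
Maximum is silver→zinc→gold→silver at 1.1833; arbitrage exists.

1.1833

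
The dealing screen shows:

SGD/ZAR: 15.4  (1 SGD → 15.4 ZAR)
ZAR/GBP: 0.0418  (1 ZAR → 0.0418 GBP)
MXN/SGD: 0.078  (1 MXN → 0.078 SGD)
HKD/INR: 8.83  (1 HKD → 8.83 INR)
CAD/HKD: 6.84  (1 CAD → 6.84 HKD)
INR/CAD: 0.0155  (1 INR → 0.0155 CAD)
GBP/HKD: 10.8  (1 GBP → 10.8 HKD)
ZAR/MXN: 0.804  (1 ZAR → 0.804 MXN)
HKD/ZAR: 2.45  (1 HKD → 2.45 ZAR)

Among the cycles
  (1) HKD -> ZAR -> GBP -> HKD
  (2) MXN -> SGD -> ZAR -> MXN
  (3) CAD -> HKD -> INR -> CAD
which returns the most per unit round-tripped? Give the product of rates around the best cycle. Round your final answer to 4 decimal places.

(1) 2.45 × 0.0418 × 10.8 = 1.10603
(2) 0.078 × 15.4 × 0.804 = 0.96576
(3) 6.84 × 8.83 × 0.0155 = 0.93616
Highest is cycle (1) at 1.1060 (>1, arbitrage).

1.1060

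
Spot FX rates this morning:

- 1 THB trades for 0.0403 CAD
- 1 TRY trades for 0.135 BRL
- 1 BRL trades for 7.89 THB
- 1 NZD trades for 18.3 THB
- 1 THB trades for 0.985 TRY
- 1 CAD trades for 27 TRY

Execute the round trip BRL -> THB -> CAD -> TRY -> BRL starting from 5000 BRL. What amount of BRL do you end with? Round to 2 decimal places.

5000 BRL × 7.89 = 39450 THB
39450 THB × 0.0403 = 1589.835 CAD
1589.835 CAD × 27 = 42925.545 TRY
42925.545 TRY × 0.135 = 5794.948575 BRL

5794.95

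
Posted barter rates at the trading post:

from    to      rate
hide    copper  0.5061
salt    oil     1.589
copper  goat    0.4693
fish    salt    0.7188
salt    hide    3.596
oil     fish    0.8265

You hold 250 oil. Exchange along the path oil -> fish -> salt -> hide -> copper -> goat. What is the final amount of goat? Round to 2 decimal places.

250 oil × 0.8265 = 206.625 fish
206.625 fish × 0.7188 = 148.52205 salt
148.52205 salt × 3.596 = 534.0852918 hide
534.0852918 hide × 0.5061 = 270.30056617998 copper
270.30056617998 copper × 0.4693 = 126.852055708264614 goat

126.85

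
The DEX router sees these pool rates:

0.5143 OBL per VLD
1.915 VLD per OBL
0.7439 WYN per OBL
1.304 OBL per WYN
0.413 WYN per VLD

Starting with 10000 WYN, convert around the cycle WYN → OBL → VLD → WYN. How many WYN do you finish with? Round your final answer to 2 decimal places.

10000 WYN × 1.304 = 13040 OBL
13040 OBL × 1.915 = 24971.6 VLD
24971.6 VLD × 0.413 = 10313.2708 WYN

10313.27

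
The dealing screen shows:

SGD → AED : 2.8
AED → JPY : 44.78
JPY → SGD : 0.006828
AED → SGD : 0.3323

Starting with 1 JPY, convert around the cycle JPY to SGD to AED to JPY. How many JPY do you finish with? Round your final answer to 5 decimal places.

1 JPY × 0.006828 = 0.006828 SGD
0.006828 SGD × 2.8 = 0.0191184 AED
0.0191184 AED × 44.78 = 0.856121952 JPY

0.85612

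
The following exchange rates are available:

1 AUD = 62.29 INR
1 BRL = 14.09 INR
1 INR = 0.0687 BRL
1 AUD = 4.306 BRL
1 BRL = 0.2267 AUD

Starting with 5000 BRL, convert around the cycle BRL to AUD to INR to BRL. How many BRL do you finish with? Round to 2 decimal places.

4850.61

5000 BRL × 0.2267 = 1133.5 AUD
1133.5 AUD × 62.29 = 70605.715 INR
70605.715 INR × 0.0687 = 4850.6126205 BRL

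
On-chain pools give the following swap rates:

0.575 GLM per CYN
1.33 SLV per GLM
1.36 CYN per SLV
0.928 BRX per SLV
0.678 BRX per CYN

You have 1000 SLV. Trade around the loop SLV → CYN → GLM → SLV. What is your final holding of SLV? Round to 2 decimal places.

1000 SLV × 1.36 = 1360 CYN
1360 CYN × 0.575 = 782 GLM
782 GLM × 1.33 = 1040.06 SLV

1040.06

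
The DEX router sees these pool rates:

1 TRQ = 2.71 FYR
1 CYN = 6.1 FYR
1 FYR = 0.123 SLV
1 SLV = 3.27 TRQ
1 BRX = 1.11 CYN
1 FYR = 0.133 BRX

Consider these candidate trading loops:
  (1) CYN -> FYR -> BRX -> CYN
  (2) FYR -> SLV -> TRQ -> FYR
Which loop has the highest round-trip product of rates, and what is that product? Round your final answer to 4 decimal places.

1.0900

(1) 6.1 × 0.133 × 1.11 = 0.90054
(2) 0.123 × 3.27 × 2.71 = 1.08999
Highest is cycle (2) at 1.0900 (>1, arbitrage).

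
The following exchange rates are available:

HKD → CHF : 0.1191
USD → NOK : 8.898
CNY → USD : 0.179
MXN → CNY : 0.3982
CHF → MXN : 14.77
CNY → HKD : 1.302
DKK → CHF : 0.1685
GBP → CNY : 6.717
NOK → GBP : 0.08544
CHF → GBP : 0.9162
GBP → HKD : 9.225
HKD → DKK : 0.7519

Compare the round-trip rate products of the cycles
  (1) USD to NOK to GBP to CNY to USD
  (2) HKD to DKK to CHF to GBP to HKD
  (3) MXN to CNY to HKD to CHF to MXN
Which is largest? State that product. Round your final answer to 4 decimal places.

1.0708

(1) 8.898 × 0.08544 × 6.717 × 0.179 = 0.91408
(2) 0.7519 × 0.1685 × 0.9162 × 9.225 = 1.07082
(3) 0.3982 × 1.302 × 0.1191 × 14.77 = 0.91202
Highest is cycle (2) at 1.0708 (>1, arbitrage).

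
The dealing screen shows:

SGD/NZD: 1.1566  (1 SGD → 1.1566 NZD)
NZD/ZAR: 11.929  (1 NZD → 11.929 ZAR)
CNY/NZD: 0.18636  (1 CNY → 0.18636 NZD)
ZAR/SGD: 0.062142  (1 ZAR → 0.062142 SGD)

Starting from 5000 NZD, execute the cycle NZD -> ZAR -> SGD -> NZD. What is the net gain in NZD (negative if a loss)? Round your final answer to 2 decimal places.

5000 NZD × 11.929 = 59645 ZAR
59645 ZAR × 0.062142 = 3706.45959 SGD
3706.45959 SGD × 1.1566 = 4286.891161794 NZD
Net change: 4286.891161794 − 5000 = -713.108838206 NZD

-713.11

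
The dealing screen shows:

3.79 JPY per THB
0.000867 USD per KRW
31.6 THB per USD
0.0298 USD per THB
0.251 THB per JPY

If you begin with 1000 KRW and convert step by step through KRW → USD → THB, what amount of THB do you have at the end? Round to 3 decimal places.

1000 KRW × 0.000867 = 0.867 USD
0.867 USD × 31.6 = 27.3972 THB

27.397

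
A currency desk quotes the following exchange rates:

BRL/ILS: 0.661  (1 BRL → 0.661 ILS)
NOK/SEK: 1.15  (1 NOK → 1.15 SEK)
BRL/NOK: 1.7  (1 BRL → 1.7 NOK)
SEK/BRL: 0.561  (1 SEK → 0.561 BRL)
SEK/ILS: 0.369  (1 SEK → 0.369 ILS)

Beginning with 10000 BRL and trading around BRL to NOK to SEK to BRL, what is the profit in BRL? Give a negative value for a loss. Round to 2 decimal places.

10000 BRL × 1.7 = 17000 NOK
17000 NOK × 1.15 = 19550 SEK
19550 SEK × 0.561 = 10967.55 BRL
Net change: 10967.55 − 10000 = 967.55 BRL

967.55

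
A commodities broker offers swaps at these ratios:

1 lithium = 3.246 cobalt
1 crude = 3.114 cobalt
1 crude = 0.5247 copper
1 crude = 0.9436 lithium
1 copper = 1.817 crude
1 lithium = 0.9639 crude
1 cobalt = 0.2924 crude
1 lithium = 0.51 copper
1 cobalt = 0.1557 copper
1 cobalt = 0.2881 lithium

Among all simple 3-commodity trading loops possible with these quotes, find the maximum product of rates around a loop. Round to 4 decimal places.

cobalt→crude→lithium→cobalt: 0.2924 × 0.9436 × 3.246 = 0.89560
cobalt→copper→crude→cobalt: 0.1557 × 1.817 × 3.114 = 0.88097
copper→crude→lithium→copper: 1.817 × 0.9436 × 0.51 = 0.87441
cobalt→lithium→crude→cobalt: 0.2881 × 0.9639 × 3.114 = 0.86476
Maximum is cobalt→crude→lithium→cobalt at 0.8956; no arbitrage — every cycle loses value.

0.8956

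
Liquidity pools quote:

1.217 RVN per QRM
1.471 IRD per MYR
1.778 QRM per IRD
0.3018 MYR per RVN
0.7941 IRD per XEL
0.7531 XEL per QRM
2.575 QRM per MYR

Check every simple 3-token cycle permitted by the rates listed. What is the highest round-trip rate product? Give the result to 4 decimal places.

XEL→IRD→QRM→XEL: 0.7941 × 1.778 × 0.7531 = 1.06331
QRM→RVN→MYR→QRM: 1.217 × 0.3018 × 2.575 = 0.94577
Maximum is XEL→IRD→QRM→XEL at 1.0633; arbitrage exists.

1.0633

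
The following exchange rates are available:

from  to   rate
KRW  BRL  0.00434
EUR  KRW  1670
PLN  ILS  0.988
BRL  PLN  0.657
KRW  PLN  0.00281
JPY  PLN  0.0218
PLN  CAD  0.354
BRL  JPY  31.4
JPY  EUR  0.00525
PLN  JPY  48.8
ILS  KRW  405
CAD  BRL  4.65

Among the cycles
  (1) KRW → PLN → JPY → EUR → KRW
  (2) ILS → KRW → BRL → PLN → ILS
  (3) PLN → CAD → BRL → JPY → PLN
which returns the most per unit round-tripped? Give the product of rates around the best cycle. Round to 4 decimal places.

1.2023

(1) 0.00281 × 48.8 × 0.00525 × 1670 = 1.20227
(2) 405 × 0.00434 × 0.657 × 0.988 = 1.14095
(3) 0.354 × 4.65 × 31.4 × 0.0218 = 1.12679
Highest is cycle (1) at 1.2023 (>1, arbitrage).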